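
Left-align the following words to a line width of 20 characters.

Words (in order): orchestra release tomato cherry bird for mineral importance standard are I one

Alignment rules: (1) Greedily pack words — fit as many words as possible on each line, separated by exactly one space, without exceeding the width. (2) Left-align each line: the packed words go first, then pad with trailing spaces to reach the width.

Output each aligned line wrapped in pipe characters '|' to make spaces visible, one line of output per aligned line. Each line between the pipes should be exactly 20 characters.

Answer: |orchestra release   |
|tomato cherry bird  |
|for mineral         |
|importance standard |
|are I one           |

Derivation:
Line 1: ['orchestra', 'release'] (min_width=17, slack=3)
Line 2: ['tomato', 'cherry', 'bird'] (min_width=18, slack=2)
Line 3: ['for', 'mineral'] (min_width=11, slack=9)
Line 4: ['importance', 'standard'] (min_width=19, slack=1)
Line 5: ['are', 'I', 'one'] (min_width=9, slack=11)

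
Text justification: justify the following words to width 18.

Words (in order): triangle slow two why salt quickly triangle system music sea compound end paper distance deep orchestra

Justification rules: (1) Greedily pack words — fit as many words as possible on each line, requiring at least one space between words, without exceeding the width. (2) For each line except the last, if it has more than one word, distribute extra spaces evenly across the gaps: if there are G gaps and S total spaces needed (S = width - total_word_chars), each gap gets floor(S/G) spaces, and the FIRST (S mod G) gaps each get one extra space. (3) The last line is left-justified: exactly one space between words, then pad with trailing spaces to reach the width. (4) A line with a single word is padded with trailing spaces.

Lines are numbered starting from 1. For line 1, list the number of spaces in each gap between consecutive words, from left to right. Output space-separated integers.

Line 1: ['triangle', 'slow', 'two'] (min_width=17, slack=1)
Line 2: ['why', 'salt', 'quickly'] (min_width=16, slack=2)
Line 3: ['triangle', 'system'] (min_width=15, slack=3)
Line 4: ['music', 'sea', 'compound'] (min_width=18, slack=0)
Line 5: ['end', 'paper', 'distance'] (min_width=18, slack=0)
Line 6: ['deep', 'orchestra'] (min_width=14, slack=4)

Answer: 2 1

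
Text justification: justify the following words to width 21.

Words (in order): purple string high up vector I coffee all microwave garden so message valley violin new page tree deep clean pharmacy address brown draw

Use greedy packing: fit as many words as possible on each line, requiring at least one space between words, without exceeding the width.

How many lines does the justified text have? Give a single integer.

Answer: 7

Derivation:
Line 1: ['purple', 'string', 'high', 'up'] (min_width=21, slack=0)
Line 2: ['vector', 'I', 'coffee', 'all'] (min_width=19, slack=2)
Line 3: ['microwave', 'garden', 'so'] (min_width=19, slack=2)
Line 4: ['message', 'valley', 'violin'] (min_width=21, slack=0)
Line 5: ['new', 'page', 'tree', 'deep'] (min_width=18, slack=3)
Line 6: ['clean', 'pharmacy'] (min_width=14, slack=7)
Line 7: ['address', 'brown', 'draw'] (min_width=18, slack=3)
Total lines: 7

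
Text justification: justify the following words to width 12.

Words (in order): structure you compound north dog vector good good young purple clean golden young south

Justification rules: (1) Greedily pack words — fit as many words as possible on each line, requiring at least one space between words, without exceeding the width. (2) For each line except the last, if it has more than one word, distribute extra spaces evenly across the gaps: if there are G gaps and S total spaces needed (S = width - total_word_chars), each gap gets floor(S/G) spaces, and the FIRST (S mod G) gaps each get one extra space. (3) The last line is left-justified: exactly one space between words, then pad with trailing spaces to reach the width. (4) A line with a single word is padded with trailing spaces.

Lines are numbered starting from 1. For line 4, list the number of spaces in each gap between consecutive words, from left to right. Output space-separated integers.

Line 1: ['structure'] (min_width=9, slack=3)
Line 2: ['you', 'compound'] (min_width=12, slack=0)
Line 3: ['north', 'dog'] (min_width=9, slack=3)
Line 4: ['vector', 'good'] (min_width=11, slack=1)
Line 5: ['good', 'young'] (min_width=10, slack=2)
Line 6: ['purple', 'clean'] (min_width=12, slack=0)
Line 7: ['golden', 'young'] (min_width=12, slack=0)
Line 8: ['south'] (min_width=5, slack=7)

Answer: 2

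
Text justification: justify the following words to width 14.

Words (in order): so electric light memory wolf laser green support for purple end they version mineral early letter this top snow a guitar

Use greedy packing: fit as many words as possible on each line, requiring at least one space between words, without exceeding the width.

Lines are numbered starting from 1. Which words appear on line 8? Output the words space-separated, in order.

Line 1: ['so', 'electric'] (min_width=11, slack=3)
Line 2: ['light', 'memory'] (min_width=12, slack=2)
Line 3: ['wolf', 'laser'] (min_width=10, slack=4)
Line 4: ['green', 'support'] (min_width=13, slack=1)
Line 5: ['for', 'purple', 'end'] (min_width=14, slack=0)
Line 6: ['they', 'version'] (min_width=12, slack=2)
Line 7: ['mineral', 'early'] (min_width=13, slack=1)
Line 8: ['letter', 'this'] (min_width=11, slack=3)
Line 9: ['top', 'snow', 'a'] (min_width=10, slack=4)
Line 10: ['guitar'] (min_width=6, slack=8)

Answer: letter this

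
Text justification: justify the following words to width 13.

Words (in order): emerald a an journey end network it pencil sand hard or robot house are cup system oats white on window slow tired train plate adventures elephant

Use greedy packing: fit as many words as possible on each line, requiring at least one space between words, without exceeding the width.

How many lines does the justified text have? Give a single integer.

Line 1: ['emerald', 'a', 'an'] (min_width=12, slack=1)
Line 2: ['journey', 'end'] (min_width=11, slack=2)
Line 3: ['network', 'it'] (min_width=10, slack=3)
Line 4: ['pencil', 'sand'] (min_width=11, slack=2)
Line 5: ['hard', 'or', 'robot'] (min_width=13, slack=0)
Line 6: ['house', 'are', 'cup'] (min_width=13, slack=0)
Line 7: ['system', 'oats'] (min_width=11, slack=2)
Line 8: ['white', 'on'] (min_width=8, slack=5)
Line 9: ['window', 'slow'] (min_width=11, slack=2)
Line 10: ['tired', 'train'] (min_width=11, slack=2)
Line 11: ['plate'] (min_width=5, slack=8)
Line 12: ['adventures'] (min_width=10, slack=3)
Line 13: ['elephant'] (min_width=8, slack=5)
Total lines: 13

Answer: 13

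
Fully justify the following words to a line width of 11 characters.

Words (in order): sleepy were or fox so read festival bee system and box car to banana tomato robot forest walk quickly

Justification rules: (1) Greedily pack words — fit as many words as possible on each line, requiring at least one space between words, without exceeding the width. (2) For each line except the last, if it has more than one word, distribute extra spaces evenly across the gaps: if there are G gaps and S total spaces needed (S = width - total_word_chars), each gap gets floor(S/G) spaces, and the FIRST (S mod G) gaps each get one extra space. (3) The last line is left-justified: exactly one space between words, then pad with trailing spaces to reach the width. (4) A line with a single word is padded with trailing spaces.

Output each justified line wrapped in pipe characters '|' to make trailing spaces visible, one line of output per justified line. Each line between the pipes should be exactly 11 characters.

Answer: |sleepy were|
|or  fox  so|
|read       |
|festival   |
|bee  system|
|and box car|
|to   banana|
|tomato     |
|robot      |
|forest walk|
|quickly    |

Derivation:
Line 1: ['sleepy', 'were'] (min_width=11, slack=0)
Line 2: ['or', 'fox', 'so'] (min_width=9, slack=2)
Line 3: ['read'] (min_width=4, slack=7)
Line 4: ['festival'] (min_width=8, slack=3)
Line 5: ['bee', 'system'] (min_width=10, slack=1)
Line 6: ['and', 'box', 'car'] (min_width=11, slack=0)
Line 7: ['to', 'banana'] (min_width=9, slack=2)
Line 8: ['tomato'] (min_width=6, slack=5)
Line 9: ['robot'] (min_width=5, slack=6)
Line 10: ['forest', 'walk'] (min_width=11, slack=0)
Line 11: ['quickly'] (min_width=7, slack=4)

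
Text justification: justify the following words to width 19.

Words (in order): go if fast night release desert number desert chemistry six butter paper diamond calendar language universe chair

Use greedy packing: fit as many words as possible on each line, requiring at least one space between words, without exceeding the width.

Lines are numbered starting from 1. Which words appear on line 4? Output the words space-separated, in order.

Answer: chemistry six

Derivation:
Line 1: ['go', 'if', 'fast', 'night'] (min_width=16, slack=3)
Line 2: ['release', 'desert'] (min_width=14, slack=5)
Line 3: ['number', 'desert'] (min_width=13, slack=6)
Line 4: ['chemistry', 'six'] (min_width=13, slack=6)
Line 5: ['butter', 'paper'] (min_width=12, slack=7)
Line 6: ['diamond', 'calendar'] (min_width=16, slack=3)
Line 7: ['language', 'universe'] (min_width=17, slack=2)
Line 8: ['chair'] (min_width=5, slack=14)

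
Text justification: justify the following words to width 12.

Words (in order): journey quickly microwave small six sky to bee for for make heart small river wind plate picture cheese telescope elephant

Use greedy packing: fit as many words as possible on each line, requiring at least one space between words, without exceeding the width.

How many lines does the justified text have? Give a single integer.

Line 1: ['journey'] (min_width=7, slack=5)
Line 2: ['quickly'] (min_width=7, slack=5)
Line 3: ['microwave'] (min_width=9, slack=3)
Line 4: ['small', 'six'] (min_width=9, slack=3)
Line 5: ['sky', 'to', 'bee'] (min_width=10, slack=2)
Line 6: ['for', 'for', 'make'] (min_width=12, slack=0)
Line 7: ['heart', 'small'] (min_width=11, slack=1)
Line 8: ['river', 'wind'] (min_width=10, slack=2)
Line 9: ['plate'] (min_width=5, slack=7)
Line 10: ['picture'] (min_width=7, slack=5)
Line 11: ['cheese'] (min_width=6, slack=6)
Line 12: ['telescope'] (min_width=9, slack=3)
Line 13: ['elephant'] (min_width=8, slack=4)
Total lines: 13

Answer: 13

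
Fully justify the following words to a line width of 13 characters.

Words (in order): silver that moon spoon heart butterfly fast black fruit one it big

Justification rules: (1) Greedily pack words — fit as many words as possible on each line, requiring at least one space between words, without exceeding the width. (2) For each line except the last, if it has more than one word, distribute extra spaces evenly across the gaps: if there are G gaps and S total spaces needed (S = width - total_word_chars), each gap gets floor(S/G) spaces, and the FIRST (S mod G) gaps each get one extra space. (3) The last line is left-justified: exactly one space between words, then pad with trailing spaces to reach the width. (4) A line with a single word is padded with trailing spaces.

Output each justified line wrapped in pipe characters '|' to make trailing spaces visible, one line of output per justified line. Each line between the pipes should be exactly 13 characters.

Line 1: ['silver', 'that'] (min_width=11, slack=2)
Line 2: ['moon', 'spoon'] (min_width=10, slack=3)
Line 3: ['heart'] (min_width=5, slack=8)
Line 4: ['butterfly'] (min_width=9, slack=4)
Line 5: ['fast', 'black'] (min_width=10, slack=3)
Line 6: ['fruit', 'one', 'it'] (min_width=12, slack=1)
Line 7: ['big'] (min_width=3, slack=10)

Answer: |silver   that|
|moon    spoon|
|heart        |
|butterfly    |
|fast    black|
|fruit  one it|
|big          |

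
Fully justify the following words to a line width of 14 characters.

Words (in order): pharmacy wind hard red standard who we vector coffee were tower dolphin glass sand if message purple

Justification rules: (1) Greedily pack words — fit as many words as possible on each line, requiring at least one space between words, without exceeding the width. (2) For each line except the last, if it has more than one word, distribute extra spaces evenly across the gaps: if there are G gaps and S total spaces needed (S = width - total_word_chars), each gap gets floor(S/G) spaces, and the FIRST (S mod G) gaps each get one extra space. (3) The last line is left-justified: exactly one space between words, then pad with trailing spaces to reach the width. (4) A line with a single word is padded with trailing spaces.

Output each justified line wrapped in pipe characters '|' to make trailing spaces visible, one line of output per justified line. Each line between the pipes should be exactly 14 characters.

Line 1: ['pharmacy', 'wind'] (min_width=13, slack=1)
Line 2: ['hard', 'red'] (min_width=8, slack=6)
Line 3: ['standard', 'who'] (min_width=12, slack=2)
Line 4: ['we', 'vector'] (min_width=9, slack=5)
Line 5: ['coffee', 'were'] (min_width=11, slack=3)
Line 6: ['tower', 'dolphin'] (min_width=13, slack=1)
Line 7: ['glass', 'sand', 'if'] (min_width=13, slack=1)
Line 8: ['message', 'purple'] (min_width=14, slack=0)

Answer: |pharmacy  wind|
|hard       red|
|standard   who|
|we      vector|
|coffee    were|
|tower  dolphin|
|glass  sand if|
|message purple|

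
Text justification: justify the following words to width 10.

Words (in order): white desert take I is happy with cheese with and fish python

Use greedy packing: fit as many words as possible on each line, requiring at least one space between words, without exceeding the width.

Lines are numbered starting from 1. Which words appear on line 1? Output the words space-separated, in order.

Answer: white

Derivation:
Line 1: ['white'] (min_width=5, slack=5)
Line 2: ['desert'] (min_width=6, slack=4)
Line 3: ['take', 'I', 'is'] (min_width=9, slack=1)
Line 4: ['happy', 'with'] (min_width=10, slack=0)
Line 5: ['cheese'] (min_width=6, slack=4)
Line 6: ['with', 'and'] (min_width=8, slack=2)
Line 7: ['fish'] (min_width=4, slack=6)
Line 8: ['python'] (min_width=6, slack=4)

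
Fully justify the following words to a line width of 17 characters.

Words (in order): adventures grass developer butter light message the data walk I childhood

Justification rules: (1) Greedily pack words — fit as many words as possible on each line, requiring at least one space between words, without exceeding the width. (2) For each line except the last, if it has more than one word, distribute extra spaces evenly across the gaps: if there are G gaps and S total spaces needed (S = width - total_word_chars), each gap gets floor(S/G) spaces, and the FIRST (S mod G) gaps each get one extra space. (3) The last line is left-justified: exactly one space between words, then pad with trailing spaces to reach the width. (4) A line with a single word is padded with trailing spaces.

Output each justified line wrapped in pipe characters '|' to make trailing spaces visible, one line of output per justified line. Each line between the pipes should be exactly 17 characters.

Answer: |adventures  grass|
|developer  butter|
|light message the|
|data    walk    I|
|childhood        |

Derivation:
Line 1: ['adventures', 'grass'] (min_width=16, slack=1)
Line 2: ['developer', 'butter'] (min_width=16, slack=1)
Line 3: ['light', 'message', 'the'] (min_width=17, slack=0)
Line 4: ['data', 'walk', 'I'] (min_width=11, slack=6)
Line 5: ['childhood'] (min_width=9, slack=8)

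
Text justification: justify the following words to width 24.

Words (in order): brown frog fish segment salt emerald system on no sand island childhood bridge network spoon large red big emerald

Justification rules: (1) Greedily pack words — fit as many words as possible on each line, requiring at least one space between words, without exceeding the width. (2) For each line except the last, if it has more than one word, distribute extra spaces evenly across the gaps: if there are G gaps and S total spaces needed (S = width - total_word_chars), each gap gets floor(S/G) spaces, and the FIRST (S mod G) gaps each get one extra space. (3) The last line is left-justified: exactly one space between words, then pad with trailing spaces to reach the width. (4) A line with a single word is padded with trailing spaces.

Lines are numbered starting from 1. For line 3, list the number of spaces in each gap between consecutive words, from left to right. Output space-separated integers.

Line 1: ['brown', 'frog', 'fish', 'segment'] (min_width=23, slack=1)
Line 2: ['salt', 'emerald', 'system', 'on'] (min_width=22, slack=2)
Line 3: ['no', 'sand', 'island', 'childhood'] (min_width=24, slack=0)
Line 4: ['bridge', 'network', 'spoon'] (min_width=20, slack=4)
Line 5: ['large', 'red', 'big', 'emerald'] (min_width=21, slack=3)

Answer: 1 1 1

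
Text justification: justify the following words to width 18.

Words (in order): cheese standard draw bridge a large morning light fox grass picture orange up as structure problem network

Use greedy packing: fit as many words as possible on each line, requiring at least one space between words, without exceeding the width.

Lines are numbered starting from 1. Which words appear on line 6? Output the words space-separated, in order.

Answer: as structure

Derivation:
Line 1: ['cheese', 'standard'] (min_width=15, slack=3)
Line 2: ['draw', 'bridge', 'a'] (min_width=13, slack=5)
Line 3: ['large', 'morning'] (min_width=13, slack=5)
Line 4: ['light', 'fox', 'grass'] (min_width=15, slack=3)
Line 5: ['picture', 'orange', 'up'] (min_width=17, slack=1)
Line 6: ['as', 'structure'] (min_width=12, slack=6)
Line 7: ['problem', 'network'] (min_width=15, slack=3)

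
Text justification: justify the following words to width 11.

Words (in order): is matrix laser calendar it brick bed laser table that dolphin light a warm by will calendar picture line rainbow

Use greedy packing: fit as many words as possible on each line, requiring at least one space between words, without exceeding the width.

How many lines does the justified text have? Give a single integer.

Answer: 14

Derivation:
Line 1: ['is', 'matrix'] (min_width=9, slack=2)
Line 2: ['laser'] (min_width=5, slack=6)
Line 3: ['calendar', 'it'] (min_width=11, slack=0)
Line 4: ['brick', 'bed'] (min_width=9, slack=2)
Line 5: ['laser', 'table'] (min_width=11, slack=0)
Line 6: ['that'] (min_width=4, slack=7)
Line 7: ['dolphin'] (min_width=7, slack=4)
Line 8: ['light', 'a'] (min_width=7, slack=4)
Line 9: ['warm', 'by'] (min_width=7, slack=4)
Line 10: ['will'] (min_width=4, slack=7)
Line 11: ['calendar'] (min_width=8, slack=3)
Line 12: ['picture'] (min_width=7, slack=4)
Line 13: ['line'] (min_width=4, slack=7)
Line 14: ['rainbow'] (min_width=7, slack=4)
Total lines: 14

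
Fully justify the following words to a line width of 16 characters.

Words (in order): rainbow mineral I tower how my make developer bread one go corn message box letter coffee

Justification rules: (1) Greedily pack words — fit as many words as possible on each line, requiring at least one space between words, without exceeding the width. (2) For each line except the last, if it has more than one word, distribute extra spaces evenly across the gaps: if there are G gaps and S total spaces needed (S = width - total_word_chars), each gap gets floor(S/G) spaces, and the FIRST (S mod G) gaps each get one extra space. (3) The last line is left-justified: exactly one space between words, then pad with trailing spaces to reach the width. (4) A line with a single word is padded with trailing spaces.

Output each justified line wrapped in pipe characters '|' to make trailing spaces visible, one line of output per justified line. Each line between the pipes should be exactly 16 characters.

Line 1: ['rainbow', 'mineral'] (min_width=15, slack=1)
Line 2: ['I', 'tower', 'how', 'my'] (min_width=14, slack=2)
Line 3: ['make', 'developer'] (min_width=14, slack=2)
Line 4: ['bread', 'one', 'go'] (min_width=12, slack=4)
Line 5: ['corn', 'message', 'box'] (min_width=16, slack=0)
Line 6: ['letter', 'coffee'] (min_width=13, slack=3)

Answer: |rainbow  mineral|
|I  tower  how my|
|make   developer|
|bread   one   go|
|corn message box|
|letter coffee   |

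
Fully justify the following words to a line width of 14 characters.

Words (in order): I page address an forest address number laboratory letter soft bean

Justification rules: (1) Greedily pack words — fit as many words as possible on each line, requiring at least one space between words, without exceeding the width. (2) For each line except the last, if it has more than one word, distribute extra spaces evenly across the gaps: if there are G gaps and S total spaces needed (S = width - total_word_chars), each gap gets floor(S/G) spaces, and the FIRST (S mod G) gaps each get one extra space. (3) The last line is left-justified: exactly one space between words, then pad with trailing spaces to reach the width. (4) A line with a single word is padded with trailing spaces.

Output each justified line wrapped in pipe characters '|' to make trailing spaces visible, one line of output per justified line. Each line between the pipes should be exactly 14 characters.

Line 1: ['I', 'page', 'address'] (min_width=14, slack=0)
Line 2: ['an', 'forest'] (min_width=9, slack=5)
Line 3: ['address', 'number'] (min_width=14, slack=0)
Line 4: ['laboratory'] (min_width=10, slack=4)
Line 5: ['letter', 'soft'] (min_width=11, slack=3)
Line 6: ['bean'] (min_width=4, slack=10)

Answer: |I page address|
|an      forest|
|address number|
|laboratory    |
|letter    soft|
|bean          |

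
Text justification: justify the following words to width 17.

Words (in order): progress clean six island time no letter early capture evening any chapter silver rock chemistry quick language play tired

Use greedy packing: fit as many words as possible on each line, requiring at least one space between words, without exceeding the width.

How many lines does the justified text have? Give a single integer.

Line 1: ['progress', 'clean'] (min_width=14, slack=3)
Line 2: ['six', 'island', 'time'] (min_width=15, slack=2)
Line 3: ['no', 'letter', 'early'] (min_width=15, slack=2)
Line 4: ['capture', 'evening'] (min_width=15, slack=2)
Line 5: ['any', 'chapter'] (min_width=11, slack=6)
Line 6: ['silver', 'rock'] (min_width=11, slack=6)
Line 7: ['chemistry', 'quick'] (min_width=15, slack=2)
Line 8: ['language', 'play'] (min_width=13, slack=4)
Line 9: ['tired'] (min_width=5, slack=12)
Total lines: 9

Answer: 9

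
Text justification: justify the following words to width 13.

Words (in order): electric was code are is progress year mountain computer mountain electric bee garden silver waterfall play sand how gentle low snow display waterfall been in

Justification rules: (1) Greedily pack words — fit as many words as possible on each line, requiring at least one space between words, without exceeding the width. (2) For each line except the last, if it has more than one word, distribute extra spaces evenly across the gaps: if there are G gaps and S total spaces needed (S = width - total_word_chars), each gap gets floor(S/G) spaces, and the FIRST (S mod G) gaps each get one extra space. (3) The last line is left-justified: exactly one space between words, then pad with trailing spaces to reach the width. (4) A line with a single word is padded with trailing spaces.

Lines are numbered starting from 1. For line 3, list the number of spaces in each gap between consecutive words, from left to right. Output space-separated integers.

Line 1: ['electric', 'was'] (min_width=12, slack=1)
Line 2: ['code', 'are', 'is'] (min_width=11, slack=2)
Line 3: ['progress', 'year'] (min_width=13, slack=0)
Line 4: ['mountain'] (min_width=8, slack=5)
Line 5: ['computer'] (min_width=8, slack=5)
Line 6: ['mountain'] (min_width=8, slack=5)
Line 7: ['electric', 'bee'] (min_width=12, slack=1)
Line 8: ['garden', 'silver'] (min_width=13, slack=0)
Line 9: ['waterfall'] (min_width=9, slack=4)
Line 10: ['play', 'sand', 'how'] (min_width=13, slack=0)
Line 11: ['gentle', 'low'] (min_width=10, slack=3)
Line 12: ['snow', 'display'] (min_width=12, slack=1)
Line 13: ['waterfall'] (min_width=9, slack=4)
Line 14: ['been', 'in'] (min_width=7, slack=6)

Answer: 1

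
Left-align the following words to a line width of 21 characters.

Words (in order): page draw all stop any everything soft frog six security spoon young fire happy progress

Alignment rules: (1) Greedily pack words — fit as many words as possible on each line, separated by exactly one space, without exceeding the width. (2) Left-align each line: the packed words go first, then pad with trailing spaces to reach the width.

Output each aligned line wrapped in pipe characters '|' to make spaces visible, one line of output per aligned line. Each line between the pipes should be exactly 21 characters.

Answer: |page draw all stop   |
|any everything soft  |
|frog six security    |
|spoon young fire     |
|happy progress       |

Derivation:
Line 1: ['page', 'draw', 'all', 'stop'] (min_width=18, slack=3)
Line 2: ['any', 'everything', 'soft'] (min_width=19, slack=2)
Line 3: ['frog', 'six', 'security'] (min_width=17, slack=4)
Line 4: ['spoon', 'young', 'fire'] (min_width=16, slack=5)
Line 5: ['happy', 'progress'] (min_width=14, slack=7)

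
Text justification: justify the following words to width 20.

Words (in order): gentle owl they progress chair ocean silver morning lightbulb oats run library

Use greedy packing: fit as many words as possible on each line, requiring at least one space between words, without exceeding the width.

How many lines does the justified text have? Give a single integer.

Answer: 5

Derivation:
Line 1: ['gentle', 'owl', 'they'] (min_width=15, slack=5)
Line 2: ['progress', 'chair', 'ocean'] (min_width=20, slack=0)
Line 3: ['silver', 'morning'] (min_width=14, slack=6)
Line 4: ['lightbulb', 'oats', 'run'] (min_width=18, slack=2)
Line 5: ['library'] (min_width=7, slack=13)
Total lines: 5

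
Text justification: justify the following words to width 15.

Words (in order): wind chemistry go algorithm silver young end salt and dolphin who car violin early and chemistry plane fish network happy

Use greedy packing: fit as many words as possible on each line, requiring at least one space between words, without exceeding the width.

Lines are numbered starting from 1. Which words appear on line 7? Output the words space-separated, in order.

Answer: and chemistry

Derivation:
Line 1: ['wind', 'chemistry'] (min_width=14, slack=1)
Line 2: ['go', 'algorithm'] (min_width=12, slack=3)
Line 3: ['silver', 'young'] (min_width=12, slack=3)
Line 4: ['end', 'salt', 'and'] (min_width=12, slack=3)
Line 5: ['dolphin', 'who', 'car'] (min_width=15, slack=0)
Line 6: ['violin', 'early'] (min_width=12, slack=3)
Line 7: ['and', 'chemistry'] (min_width=13, slack=2)
Line 8: ['plane', 'fish'] (min_width=10, slack=5)
Line 9: ['network', 'happy'] (min_width=13, slack=2)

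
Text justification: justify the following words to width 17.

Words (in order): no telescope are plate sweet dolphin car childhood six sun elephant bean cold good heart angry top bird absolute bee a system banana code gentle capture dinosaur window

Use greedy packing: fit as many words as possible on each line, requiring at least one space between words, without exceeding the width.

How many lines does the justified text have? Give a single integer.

Line 1: ['no', 'telescope', 'are'] (min_width=16, slack=1)
Line 2: ['plate', 'sweet'] (min_width=11, slack=6)
Line 3: ['dolphin', 'car'] (min_width=11, slack=6)
Line 4: ['childhood', 'six', 'sun'] (min_width=17, slack=0)
Line 5: ['elephant', 'bean'] (min_width=13, slack=4)
Line 6: ['cold', 'good', 'heart'] (min_width=15, slack=2)
Line 7: ['angry', 'top', 'bird'] (min_width=14, slack=3)
Line 8: ['absolute', 'bee', 'a'] (min_width=14, slack=3)
Line 9: ['system', 'banana'] (min_width=13, slack=4)
Line 10: ['code', 'gentle'] (min_width=11, slack=6)
Line 11: ['capture', 'dinosaur'] (min_width=16, slack=1)
Line 12: ['window'] (min_width=6, slack=11)
Total lines: 12

Answer: 12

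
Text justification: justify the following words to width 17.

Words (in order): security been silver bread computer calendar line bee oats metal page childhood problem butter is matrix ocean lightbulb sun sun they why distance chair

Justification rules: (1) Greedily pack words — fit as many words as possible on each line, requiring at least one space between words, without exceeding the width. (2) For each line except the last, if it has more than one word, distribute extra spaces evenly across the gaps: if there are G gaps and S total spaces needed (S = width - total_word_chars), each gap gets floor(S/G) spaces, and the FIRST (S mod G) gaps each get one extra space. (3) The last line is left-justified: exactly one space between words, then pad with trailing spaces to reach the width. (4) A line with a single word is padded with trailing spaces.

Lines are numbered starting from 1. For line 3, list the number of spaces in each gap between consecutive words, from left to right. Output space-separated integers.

Answer: 1

Derivation:
Line 1: ['security', 'been'] (min_width=13, slack=4)
Line 2: ['silver', 'bread'] (min_width=12, slack=5)
Line 3: ['computer', 'calendar'] (min_width=17, slack=0)
Line 4: ['line', 'bee', 'oats'] (min_width=13, slack=4)
Line 5: ['metal', 'page'] (min_width=10, slack=7)
Line 6: ['childhood', 'problem'] (min_width=17, slack=0)
Line 7: ['butter', 'is', 'matrix'] (min_width=16, slack=1)
Line 8: ['ocean', 'lightbulb'] (min_width=15, slack=2)
Line 9: ['sun', 'sun', 'they', 'why'] (min_width=16, slack=1)
Line 10: ['distance', 'chair'] (min_width=14, slack=3)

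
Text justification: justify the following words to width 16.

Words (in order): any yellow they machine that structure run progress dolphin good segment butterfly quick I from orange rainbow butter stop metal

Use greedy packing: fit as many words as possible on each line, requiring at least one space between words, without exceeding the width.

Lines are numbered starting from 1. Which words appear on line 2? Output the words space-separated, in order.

Answer: machine that

Derivation:
Line 1: ['any', 'yellow', 'they'] (min_width=15, slack=1)
Line 2: ['machine', 'that'] (min_width=12, slack=4)
Line 3: ['structure', 'run'] (min_width=13, slack=3)
Line 4: ['progress', 'dolphin'] (min_width=16, slack=0)
Line 5: ['good', 'segment'] (min_width=12, slack=4)
Line 6: ['butterfly', 'quick'] (min_width=15, slack=1)
Line 7: ['I', 'from', 'orange'] (min_width=13, slack=3)
Line 8: ['rainbow', 'butter'] (min_width=14, slack=2)
Line 9: ['stop', 'metal'] (min_width=10, slack=6)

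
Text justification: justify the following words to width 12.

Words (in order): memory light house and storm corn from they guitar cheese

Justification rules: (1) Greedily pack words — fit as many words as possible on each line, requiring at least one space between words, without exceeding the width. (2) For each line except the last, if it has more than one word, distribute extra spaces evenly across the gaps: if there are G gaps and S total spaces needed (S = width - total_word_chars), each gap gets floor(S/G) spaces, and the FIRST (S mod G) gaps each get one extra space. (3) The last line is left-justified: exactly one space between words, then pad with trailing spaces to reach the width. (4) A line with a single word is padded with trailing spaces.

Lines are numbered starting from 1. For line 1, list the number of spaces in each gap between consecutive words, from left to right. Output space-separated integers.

Answer: 1

Derivation:
Line 1: ['memory', 'light'] (min_width=12, slack=0)
Line 2: ['house', 'and'] (min_width=9, slack=3)
Line 3: ['storm', 'corn'] (min_width=10, slack=2)
Line 4: ['from', 'they'] (min_width=9, slack=3)
Line 5: ['guitar'] (min_width=6, slack=6)
Line 6: ['cheese'] (min_width=6, slack=6)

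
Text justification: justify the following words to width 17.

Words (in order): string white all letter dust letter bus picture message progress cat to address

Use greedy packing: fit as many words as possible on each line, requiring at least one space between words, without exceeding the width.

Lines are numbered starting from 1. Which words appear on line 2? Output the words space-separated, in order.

Line 1: ['string', 'white', 'all'] (min_width=16, slack=1)
Line 2: ['letter', 'dust'] (min_width=11, slack=6)
Line 3: ['letter', 'bus'] (min_width=10, slack=7)
Line 4: ['picture', 'message'] (min_width=15, slack=2)
Line 5: ['progress', 'cat', 'to'] (min_width=15, slack=2)
Line 6: ['address'] (min_width=7, slack=10)

Answer: letter dust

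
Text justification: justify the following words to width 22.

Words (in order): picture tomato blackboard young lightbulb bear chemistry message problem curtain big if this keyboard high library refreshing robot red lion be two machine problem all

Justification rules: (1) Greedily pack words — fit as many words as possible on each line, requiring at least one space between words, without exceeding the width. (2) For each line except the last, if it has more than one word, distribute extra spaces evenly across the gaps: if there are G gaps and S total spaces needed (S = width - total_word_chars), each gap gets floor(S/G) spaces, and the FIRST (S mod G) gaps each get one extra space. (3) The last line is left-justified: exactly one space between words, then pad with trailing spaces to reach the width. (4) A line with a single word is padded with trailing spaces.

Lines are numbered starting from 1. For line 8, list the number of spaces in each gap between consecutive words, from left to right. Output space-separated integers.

Line 1: ['picture', 'tomato'] (min_width=14, slack=8)
Line 2: ['blackboard', 'young'] (min_width=16, slack=6)
Line 3: ['lightbulb', 'bear'] (min_width=14, slack=8)
Line 4: ['chemistry', 'message'] (min_width=17, slack=5)
Line 5: ['problem', 'curtain', 'big', 'if'] (min_width=22, slack=0)
Line 6: ['this', 'keyboard', 'high'] (min_width=18, slack=4)
Line 7: ['library', 'refreshing'] (min_width=18, slack=4)
Line 8: ['robot', 'red', 'lion', 'be', 'two'] (min_width=21, slack=1)
Line 9: ['machine', 'problem', 'all'] (min_width=19, slack=3)

Answer: 2 1 1 1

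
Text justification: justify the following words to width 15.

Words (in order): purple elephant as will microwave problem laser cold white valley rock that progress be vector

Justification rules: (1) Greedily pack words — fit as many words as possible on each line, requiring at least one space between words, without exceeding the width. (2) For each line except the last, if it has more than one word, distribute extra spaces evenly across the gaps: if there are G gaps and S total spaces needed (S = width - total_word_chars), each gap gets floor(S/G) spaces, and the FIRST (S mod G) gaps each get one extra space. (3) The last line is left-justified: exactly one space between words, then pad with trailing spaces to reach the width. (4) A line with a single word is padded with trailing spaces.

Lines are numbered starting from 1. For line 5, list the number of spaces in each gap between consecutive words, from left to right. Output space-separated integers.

Line 1: ['purple', 'elephant'] (min_width=15, slack=0)
Line 2: ['as', 'will'] (min_width=7, slack=8)
Line 3: ['microwave'] (min_width=9, slack=6)
Line 4: ['problem', 'laser'] (min_width=13, slack=2)
Line 5: ['cold', 'white'] (min_width=10, slack=5)
Line 6: ['valley', 'rock'] (min_width=11, slack=4)
Line 7: ['that', 'progress'] (min_width=13, slack=2)
Line 8: ['be', 'vector'] (min_width=9, slack=6)

Answer: 6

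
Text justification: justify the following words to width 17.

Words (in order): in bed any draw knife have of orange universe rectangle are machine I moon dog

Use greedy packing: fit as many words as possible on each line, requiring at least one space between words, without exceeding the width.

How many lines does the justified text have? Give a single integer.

Line 1: ['in', 'bed', 'any', 'draw'] (min_width=15, slack=2)
Line 2: ['knife', 'have', 'of'] (min_width=13, slack=4)
Line 3: ['orange', 'universe'] (min_width=15, slack=2)
Line 4: ['rectangle', 'are'] (min_width=13, slack=4)
Line 5: ['machine', 'I', 'moon'] (min_width=14, slack=3)
Line 6: ['dog'] (min_width=3, slack=14)
Total lines: 6

Answer: 6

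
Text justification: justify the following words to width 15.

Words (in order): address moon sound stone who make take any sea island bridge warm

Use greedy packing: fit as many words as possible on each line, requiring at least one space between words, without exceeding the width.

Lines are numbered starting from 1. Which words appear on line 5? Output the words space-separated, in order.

Answer: bridge warm

Derivation:
Line 1: ['address', 'moon'] (min_width=12, slack=3)
Line 2: ['sound', 'stone', 'who'] (min_width=15, slack=0)
Line 3: ['make', 'take', 'any'] (min_width=13, slack=2)
Line 4: ['sea', 'island'] (min_width=10, slack=5)
Line 5: ['bridge', 'warm'] (min_width=11, slack=4)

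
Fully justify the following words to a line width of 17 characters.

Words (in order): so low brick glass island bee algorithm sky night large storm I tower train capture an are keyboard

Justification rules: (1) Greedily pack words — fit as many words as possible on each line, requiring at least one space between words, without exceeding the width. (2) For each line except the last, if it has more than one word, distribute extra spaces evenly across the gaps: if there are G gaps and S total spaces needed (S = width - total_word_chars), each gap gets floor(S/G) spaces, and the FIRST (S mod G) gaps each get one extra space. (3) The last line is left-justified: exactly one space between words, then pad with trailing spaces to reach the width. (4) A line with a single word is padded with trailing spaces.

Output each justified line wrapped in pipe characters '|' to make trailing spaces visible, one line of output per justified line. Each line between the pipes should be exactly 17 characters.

Line 1: ['so', 'low', 'brick'] (min_width=12, slack=5)
Line 2: ['glass', 'island', 'bee'] (min_width=16, slack=1)
Line 3: ['algorithm', 'sky'] (min_width=13, slack=4)
Line 4: ['night', 'large', 'storm'] (min_width=17, slack=0)
Line 5: ['I', 'tower', 'train'] (min_width=13, slack=4)
Line 6: ['capture', 'an', 'are'] (min_width=14, slack=3)
Line 7: ['keyboard'] (min_width=8, slack=9)

Answer: |so    low   brick|
|glass  island bee|
|algorithm     sky|
|night large storm|
|I   tower   train|
|capture   an  are|
|keyboard         |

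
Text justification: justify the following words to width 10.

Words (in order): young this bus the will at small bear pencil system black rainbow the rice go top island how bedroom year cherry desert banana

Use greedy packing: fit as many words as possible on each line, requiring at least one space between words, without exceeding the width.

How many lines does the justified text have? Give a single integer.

Line 1: ['young', 'this'] (min_width=10, slack=0)
Line 2: ['bus', 'the'] (min_width=7, slack=3)
Line 3: ['will', 'at'] (min_width=7, slack=3)
Line 4: ['small', 'bear'] (min_width=10, slack=0)
Line 5: ['pencil'] (min_width=6, slack=4)
Line 6: ['system'] (min_width=6, slack=4)
Line 7: ['black'] (min_width=5, slack=5)
Line 8: ['rainbow'] (min_width=7, slack=3)
Line 9: ['the', 'rice'] (min_width=8, slack=2)
Line 10: ['go', 'top'] (min_width=6, slack=4)
Line 11: ['island', 'how'] (min_width=10, slack=0)
Line 12: ['bedroom'] (min_width=7, slack=3)
Line 13: ['year'] (min_width=4, slack=6)
Line 14: ['cherry'] (min_width=6, slack=4)
Line 15: ['desert'] (min_width=6, slack=4)
Line 16: ['banana'] (min_width=6, slack=4)
Total lines: 16

Answer: 16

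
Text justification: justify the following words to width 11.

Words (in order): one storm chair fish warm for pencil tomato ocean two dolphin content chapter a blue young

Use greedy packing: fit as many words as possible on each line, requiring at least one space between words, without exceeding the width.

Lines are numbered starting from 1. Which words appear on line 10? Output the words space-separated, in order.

Line 1: ['one', 'storm'] (min_width=9, slack=2)
Line 2: ['chair', 'fish'] (min_width=10, slack=1)
Line 3: ['warm', 'for'] (min_width=8, slack=3)
Line 4: ['pencil'] (min_width=6, slack=5)
Line 5: ['tomato'] (min_width=6, slack=5)
Line 6: ['ocean', 'two'] (min_width=9, slack=2)
Line 7: ['dolphin'] (min_width=7, slack=4)
Line 8: ['content'] (min_width=7, slack=4)
Line 9: ['chapter', 'a'] (min_width=9, slack=2)
Line 10: ['blue', 'young'] (min_width=10, slack=1)

Answer: blue young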